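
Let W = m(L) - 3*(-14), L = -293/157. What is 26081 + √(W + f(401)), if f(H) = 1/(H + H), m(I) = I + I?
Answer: 26081 + 3*√67413977858/125914 ≈ 26087.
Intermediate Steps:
L = -293/157 (L = -293*1/157 = -293/157 ≈ -1.8662)
m(I) = 2*I
W = 6008/157 (W = 2*(-293/157) - 3*(-14) = -586/157 + 42 = 6008/157 ≈ 38.268)
f(H) = 1/(2*H)
26081 + √(W + f(401)) = 26081 + √(6008/157 + (½)/401) = 26081 + √(6008/157 + (½)*(1/401)) = 26081 + √(6008/157 + 1/802) = 26081 + √(4818573/125914) = 26081 + 3*√67413977858/125914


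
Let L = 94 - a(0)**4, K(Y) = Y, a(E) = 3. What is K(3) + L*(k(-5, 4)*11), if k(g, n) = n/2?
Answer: 289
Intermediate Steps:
k(g, n) = n/2 (k(g, n) = n*(1/2) = n/2)
L = 13 (L = 94 - 1*3**4 = 94 - 1*81 = 94 - 81 = 13)
K(3) + L*(k(-5, 4)*11) = 3 + 13*(((1/2)*4)*11) = 3 + 13*(2*11) = 3 + 13*22 = 3 + 286 = 289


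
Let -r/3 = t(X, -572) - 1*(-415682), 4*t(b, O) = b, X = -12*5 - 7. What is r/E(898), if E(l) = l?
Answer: -4987983/3592 ≈ -1388.6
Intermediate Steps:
X = -67 (X = -60 - 7 = -67)
t(b, O) = b/4
r = -4987983/4 (r = -3*((1/4)*(-67) - 1*(-415682)) = -3*(-67/4 + 415682) = -3*1662661/4 = -4987983/4 ≈ -1.2470e+6)
r/E(898) = -4987983/4/898 = -4987983/4*1/898 = -4987983/3592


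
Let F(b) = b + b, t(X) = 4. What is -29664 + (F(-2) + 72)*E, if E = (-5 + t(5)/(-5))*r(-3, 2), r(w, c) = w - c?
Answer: -27692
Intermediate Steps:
F(b) = 2*b
E = 29 (E = (-5 + 4/(-5))*(-3 - 1*2) = (-5 + 4*(-1/5))*(-3 - 2) = (-5 - 4/5)*(-5) = -29/5*(-5) = 29)
-29664 + (F(-2) + 72)*E = -29664 + (2*(-2) + 72)*29 = -29664 + (-4 + 72)*29 = -29664 + 68*29 = -29664 + 1972 = -27692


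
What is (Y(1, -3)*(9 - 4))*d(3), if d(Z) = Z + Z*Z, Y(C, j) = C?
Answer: 60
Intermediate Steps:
d(Z) = Z + Z²
(Y(1, -3)*(9 - 4))*d(3) = (1*(9 - 4))*(3*(1 + 3)) = (1*5)*(3*4) = 5*12 = 60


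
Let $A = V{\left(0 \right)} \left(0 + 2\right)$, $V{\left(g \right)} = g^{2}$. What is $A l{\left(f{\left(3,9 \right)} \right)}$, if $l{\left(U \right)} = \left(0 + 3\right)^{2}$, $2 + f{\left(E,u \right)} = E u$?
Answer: $0$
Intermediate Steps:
$f{\left(E,u \right)} = -2 + E u$
$l{\left(U \right)} = 9$ ($l{\left(U \right)} = 3^{2} = 9$)
$A = 0$ ($A = 0^{2} \left(0 + 2\right) = 0 \cdot 2 = 0$)
$A l{\left(f{\left(3,9 \right)} \right)} = 0 \cdot 9 = 0$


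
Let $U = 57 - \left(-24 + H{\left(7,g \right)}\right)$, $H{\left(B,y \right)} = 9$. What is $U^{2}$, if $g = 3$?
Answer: $5184$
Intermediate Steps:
$U = 72$ ($U = 57 - \left(-24 + 9\right) = 57 - -15 = 57 + 15 = 72$)
$U^{2} = 72^{2} = 5184$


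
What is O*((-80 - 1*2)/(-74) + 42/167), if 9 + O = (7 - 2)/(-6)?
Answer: -495659/37074 ≈ -13.369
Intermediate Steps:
O = -59/6 (O = -9 + (7 - 2)/(-6) = -9 + 5*(-1/6) = -9 - 5/6 = -59/6 ≈ -9.8333)
O*((-80 - 1*2)/(-74) + 42/167) = -59*((-80 - 1*2)/(-74) + 42/167)/6 = -59*((-80 - 2)*(-1/74) + 42*(1/167))/6 = -59*(-82*(-1/74) + 42/167)/6 = -59*(41/37 + 42/167)/6 = -59/6*8401/6179 = -495659/37074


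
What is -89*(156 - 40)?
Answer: -10324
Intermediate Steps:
-89*(156 - 40) = -89*116 = -10324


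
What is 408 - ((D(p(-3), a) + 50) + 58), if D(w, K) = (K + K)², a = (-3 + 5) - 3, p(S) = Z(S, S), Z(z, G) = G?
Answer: 296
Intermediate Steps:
p(S) = S
a = -1 (a = 2 - 3 = -1)
D(w, K) = 4*K² (D(w, K) = (2*K)² = 4*K²)
408 - ((D(p(-3), a) + 50) + 58) = 408 - ((4*(-1)² + 50) + 58) = 408 - ((4*1 + 50) + 58) = 408 - ((4 + 50) + 58) = 408 - (54 + 58) = 408 - 1*112 = 408 - 112 = 296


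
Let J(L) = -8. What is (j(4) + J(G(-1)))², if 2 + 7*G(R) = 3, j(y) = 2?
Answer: 36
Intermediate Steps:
G(R) = ⅐ (G(R) = -2/7 + (⅐)*3 = -2/7 + 3/7 = ⅐)
(j(4) + J(G(-1)))² = (2 - 8)² = (-6)² = 36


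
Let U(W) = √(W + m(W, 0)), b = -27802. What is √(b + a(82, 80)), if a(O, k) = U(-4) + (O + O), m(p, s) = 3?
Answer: √(-27638 + I) ≈ 0.003 + 166.25*I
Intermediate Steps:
U(W) = √(3 + W) (U(W) = √(W + 3) = √(3 + W))
a(O, k) = I + 2*O (a(O, k) = √(3 - 4) + (O + O) = √(-1) + 2*O = I + 2*O)
√(b + a(82, 80)) = √(-27802 + (I + 2*82)) = √(-27802 + (I + 164)) = √(-27802 + (164 + I)) = √(-27638 + I)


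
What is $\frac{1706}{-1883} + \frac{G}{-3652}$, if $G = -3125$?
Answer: $- \frac{345937}{6876716} \approx -0.050306$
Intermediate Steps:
$\frac{1706}{-1883} + \frac{G}{-3652} = \frac{1706}{-1883} - \frac{3125}{-3652} = 1706 \left(- \frac{1}{1883}\right) - - \frac{3125}{3652} = - \frac{1706}{1883} + \frac{3125}{3652} = - \frac{345937}{6876716}$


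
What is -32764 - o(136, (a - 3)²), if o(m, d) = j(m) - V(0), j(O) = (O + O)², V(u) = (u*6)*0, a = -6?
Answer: -106748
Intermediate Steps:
V(u) = 0 (V(u) = (6*u)*0 = 0)
j(O) = 4*O² (j(O) = (2*O)² = 4*O²)
o(m, d) = 4*m² (o(m, d) = 4*m² - 1*0 = 4*m² + 0 = 4*m²)
-32764 - o(136, (a - 3)²) = -32764 - 4*136² = -32764 - 4*18496 = -32764 - 1*73984 = -32764 - 73984 = -106748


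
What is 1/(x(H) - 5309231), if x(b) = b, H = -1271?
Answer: -1/5310502 ≈ -1.8831e-7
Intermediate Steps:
1/(x(H) - 5309231) = 1/(-1271 - 5309231) = 1/(-5310502) = -1/5310502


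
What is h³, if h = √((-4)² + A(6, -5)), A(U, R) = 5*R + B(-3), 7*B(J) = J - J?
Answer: -27*I ≈ -27.0*I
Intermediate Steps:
B(J) = 0 (B(J) = (J - J)/7 = (⅐)*0 = 0)
A(U, R) = 5*R (A(U, R) = 5*R + 0 = 5*R)
h = 3*I (h = √((-4)² + 5*(-5)) = √(16 - 25) = √(-9) = 3*I ≈ 3.0*I)
h³ = (3*I)³ = -27*I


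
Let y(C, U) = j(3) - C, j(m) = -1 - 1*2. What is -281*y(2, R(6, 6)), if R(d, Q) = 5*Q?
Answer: 1405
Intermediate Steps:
j(m) = -3 (j(m) = -1 - 2 = -3)
y(C, U) = -3 - C
-281*y(2, R(6, 6)) = -281*(-3 - 1*2) = -281*(-3 - 2) = -281*(-5) = 1405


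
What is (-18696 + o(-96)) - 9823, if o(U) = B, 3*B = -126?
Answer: -28561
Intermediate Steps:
B = -42 (B = (⅓)*(-126) = -42)
o(U) = -42
(-18696 + o(-96)) - 9823 = (-18696 - 42) - 9823 = -18738 - 9823 = -28561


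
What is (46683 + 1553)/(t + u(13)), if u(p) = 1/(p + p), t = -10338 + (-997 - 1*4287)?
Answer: -1254136/406171 ≈ -3.0877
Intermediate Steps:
t = -15622 (t = -10338 + (-997 - 4287) = -10338 - 5284 = -15622)
u(p) = 1/(2*p)
(46683 + 1553)/(t + u(13)) = (46683 + 1553)/(-15622 + (½)/13) = 48236/(-15622 + (½)*(1/13)) = 48236/(-15622 + 1/26) = 48236/(-406171/26) = 48236*(-26/406171) = -1254136/406171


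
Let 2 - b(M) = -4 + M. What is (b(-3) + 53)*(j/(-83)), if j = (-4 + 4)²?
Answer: 0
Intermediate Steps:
j = 0 (j = 0² = 0)
b(M) = 6 - M (b(M) = 2 - (-4 + M) = 2 + (4 - M) = 6 - M)
(b(-3) + 53)*(j/(-83)) = ((6 - 1*(-3)) + 53)*(0/(-83)) = ((6 + 3) + 53)*(0*(-1/83)) = (9 + 53)*0 = 62*0 = 0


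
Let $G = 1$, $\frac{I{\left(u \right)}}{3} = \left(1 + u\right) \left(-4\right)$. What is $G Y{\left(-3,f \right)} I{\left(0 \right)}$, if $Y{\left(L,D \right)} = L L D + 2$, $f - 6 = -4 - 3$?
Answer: $84$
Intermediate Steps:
$I{\left(u \right)} = -12 - 12 u$ ($I{\left(u \right)} = 3 \left(1 + u\right) \left(-4\right) = 3 \left(-4 - 4 u\right) = -12 - 12 u$)
$f = -1$ ($f = 6 - 7 = -1$)
$Y{\left(L,D \right)} = 2 + D L^{2}$ ($Y{\left(L,D \right)} = L^{2} D + 2 = D L^{2} + 2 = 2 + D L^{2}$)
$G Y{\left(-3,f \right)} I{\left(0 \right)} = 1 \left(2 - \left(-3\right)^{2}\right) \left(-12 - 0\right) = 1 \left(2 - 9\right) \left(-12 + 0\right) = 1 \left(2 - 9\right) \left(-12\right) = 1 \left(-7\right) \left(-12\right) = \left(-7\right) \left(-12\right) = 84$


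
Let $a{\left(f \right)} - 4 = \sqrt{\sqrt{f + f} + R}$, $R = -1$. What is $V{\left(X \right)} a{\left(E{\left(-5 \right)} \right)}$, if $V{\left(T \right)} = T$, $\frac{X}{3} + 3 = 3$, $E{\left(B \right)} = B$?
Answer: $0$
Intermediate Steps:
$X = 0$ ($X = -9 + 3 \cdot 3 = -9 + 9 = 0$)
$a{\left(f \right)} = 4 + \sqrt{-1 + \sqrt{2} \sqrt{f}}$ ($a{\left(f \right)} = 4 + \sqrt{\sqrt{f + f} - 1} = 4 + \sqrt{\sqrt{2 f} - 1} = 4 + \sqrt{\sqrt{2} \sqrt{f} - 1} = 4 + \sqrt{-1 + \sqrt{2} \sqrt{f}}$)
$V{\left(X \right)} a{\left(E{\left(-5 \right)} \right)} = 0 \left(4 + \sqrt{-1 + \sqrt{2} \sqrt{-5}}\right) = 0 \left(4 + \sqrt{-1 + \sqrt{2} i \sqrt{5}}\right) = 0 \left(4 + \sqrt{-1 + i \sqrt{10}}\right) = 0$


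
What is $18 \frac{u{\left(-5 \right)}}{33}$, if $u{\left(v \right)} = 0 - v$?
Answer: $\frac{30}{11} \approx 2.7273$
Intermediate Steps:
$u{\left(v \right)} = - v$
$18 \frac{u{\left(-5 \right)}}{33} = 18 \frac{\left(-1\right) \left(-5\right)}{33} = 18 \cdot 5 \cdot \frac{1}{33} = 18 \cdot \frac{5}{33} = \frac{30}{11}$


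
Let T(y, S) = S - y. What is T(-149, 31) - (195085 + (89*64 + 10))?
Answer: -200611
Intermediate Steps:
T(-149, 31) - (195085 + (89*64 + 10)) = (31 - 1*(-149)) - (195085 + (89*64 + 10)) = (31 + 149) - (195085 + (5696 + 10)) = 180 - (195085 + 5706) = 180 - 1*200791 = 180 - 200791 = -200611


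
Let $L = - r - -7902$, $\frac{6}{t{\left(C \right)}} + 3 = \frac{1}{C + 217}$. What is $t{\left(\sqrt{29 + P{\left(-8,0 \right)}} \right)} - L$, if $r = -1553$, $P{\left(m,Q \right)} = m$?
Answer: $- \frac{3993796427}{422311} + \frac{6 \sqrt{21}}{422311} \approx -9457.0$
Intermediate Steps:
$t{\left(C \right)} = \frac{6}{-3 + \frac{1}{217 + C}}$ ($t{\left(C \right)} = \frac{6}{-3 + \frac{1}{C + 217}} = \frac{6}{-3 + \frac{1}{217 + C}}$)
$L = 9455$ ($L = \left(-1\right) \left(-1553\right) - -7902 = 1553 + 7902 = 9455$)
$t{\left(\sqrt{29 + P{\left(-8,0 \right)}} \right)} - L = \frac{6 \left(-217 - \sqrt{29 - 8}\right)}{650 + 3 \sqrt{29 - 8}} - 9455 = \frac{6 \left(-217 - \sqrt{21}\right)}{650 + 3 \sqrt{21}} - 9455 = -9455 + \frac{6 \left(-217 - \sqrt{21}\right)}{650 + 3 \sqrt{21}}$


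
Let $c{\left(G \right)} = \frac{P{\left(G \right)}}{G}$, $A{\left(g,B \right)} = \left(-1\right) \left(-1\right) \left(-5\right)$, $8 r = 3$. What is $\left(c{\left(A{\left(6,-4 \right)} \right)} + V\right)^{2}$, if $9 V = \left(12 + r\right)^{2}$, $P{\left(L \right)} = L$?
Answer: $\frac{1329409}{4096} \approx 324.56$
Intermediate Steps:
$r = \frac{3}{8}$ ($r = \frac{1}{8} \cdot 3 = \frac{3}{8} \approx 0.375$)
$A{\left(g,B \right)} = -5$ ($A{\left(g,B \right)} = 1 \left(-5\right) = -5$)
$c{\left(G \right)} = 1$ ($c{\left(G \right)} = \frac{G}{G} = 1$)
$V = \frac{1089}{64}$ ($V = \frac{\left(12 + \frac{3}{8}\right)^{2}}{9} = \frac{\left(\frac{99}{8}\right)^{2}}{9} = \frac{1}{9} \cdot \frac{9801}{64} = \frac{1089}{64} \approx 17.016$)
$\left(c{\left(A{\left(6,-4 \right)} \right)} + V\right)^{2} = \left(1 + \frac{1089}{64}\right)^{2} = \left(\frac{1153}{64}\right)^{2} = \frac{1329409}{4096}$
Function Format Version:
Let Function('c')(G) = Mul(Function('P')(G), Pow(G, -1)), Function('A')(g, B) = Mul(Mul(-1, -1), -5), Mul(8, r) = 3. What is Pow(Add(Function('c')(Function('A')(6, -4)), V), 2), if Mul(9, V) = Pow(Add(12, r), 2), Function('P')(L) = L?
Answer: Rational(1329409, 4096) ≈ 324.56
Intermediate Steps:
r = Rational(3, 8) (r = Mul(Rational(1, 8), 3) = Rational(3, 8) ≈ 0.37500)
Function('A')(g, B) = -5 (Function('A')(g, B) = Mul(1, -5) = -5)
Function('c')(G) = 1 (Function('c')(G) = Mul(G, Pow(G, -1)) = 1)
V = Rational(1089, 64) (V = Mul(Rational(1, 9), Pow(Add(12, Rational(3, 8)), 2)) = Mul(Rational(1, 9), Pow(Rational(99, 8), 2)) = Mul(Rational(1, 9), Rational(9801, 64)) = Rational(1089, 64) ≈ 17.016)
Pow(Add(Function('c')(Function('A')(6, -4)), V), 2) = Pow(Add(1, Rational(1089, 64)), 2) = Pow(Rational(1153, 64), 2) = Rational(1329409, 4096)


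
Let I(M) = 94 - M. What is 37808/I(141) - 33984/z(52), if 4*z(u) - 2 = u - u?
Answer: -3232304/47 ≈ -68772.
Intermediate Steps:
z(u) = 1/2 (z(u) = 1/2 + (u - u)/4 = 1/2 + (1/4)*0 = 1/2 + 0 = 1/2)
37808/I(141) - 33984/z(52) = 37808/(94 - 1*141) - 33984/1/2 = 37808/(94 - 141) - 33984*2 = 37808/(-47) - 67968 = 37808*(-1/47) - 67968 = -37808/47 - 67968 = -3232304/47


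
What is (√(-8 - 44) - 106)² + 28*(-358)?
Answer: 1160 - 424*I*√13 ≈ 1160.0 - 1528.8*I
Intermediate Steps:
(√(-8 - 44) - 106)² + 28*(-358) = (√(-52) - 106)² - 10024 = (2*I*√13 - 106)² - 10024 = (-106 + 2*I*√13)² - 10024 = -10024 + (-106 + 2*I*√13)²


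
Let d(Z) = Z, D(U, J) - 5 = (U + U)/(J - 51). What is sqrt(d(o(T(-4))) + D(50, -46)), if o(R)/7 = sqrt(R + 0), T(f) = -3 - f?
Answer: 2*sqrt(25802)/97 ≈ 3.3120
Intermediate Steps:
D(U, J) = 5 + 2*U/(-51 + J) (D(U, J) = 5 + (U + U)/(J - 51) = 5 + (2*U)/(-51 + J) = 5 + 2*U/(-51 + J))
o(R) = 7*sqrt(R) (o(R) = 7*sqrt(R + 0) = 7*sqrt(R))
sqrt(d(o(T(-4))) + D(50, -46)) = sqrt(7*sqrt(-3 - 1*(-4)) + (-255 + 2*50 + 5*(-46))/(-51 - 46)) = sqrt(7*sqrt(-3 + 4) + (-255 + 100 - 230)/(-97)) = sqrt(7*sqrt(1) - 1/97*(-385)) = sqrt(7*1 + 385/97) = sqrt(7 + 385/97) = sqrt(1064/97) = 2*sqrt(25802)/97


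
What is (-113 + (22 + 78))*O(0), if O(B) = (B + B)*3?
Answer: 0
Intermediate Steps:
O(B) = 6*B (O(B) = (2*B)*3 = 6*B)
(-113 + (22 + 78))*O(0) = (-113 + (22 + 78))*(6*0) = (-113 + 100)*0 = -13*0 = 0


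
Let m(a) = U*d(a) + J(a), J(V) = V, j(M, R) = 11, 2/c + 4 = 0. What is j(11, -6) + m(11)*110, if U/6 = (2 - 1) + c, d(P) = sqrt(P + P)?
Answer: 1221 + 330*sqrt(22) ≈ 2768.8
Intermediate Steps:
c = -1/2 (c = 2/(-4 + 0) = 2/(-4) = 2*(-1/4) = -1/2 ≈ -0.50000)
d(P) = sqrt(2)*sqrt(P) (d(P) = sqrt(2*P) = sqrt(2)*sqrt(P))
U = 3 (U = 6*((2 - 1) - 1/2) = 6*(1 - 1/2) = 6*(1/2) = 3)
m(a) = a + 3*sqrt(2)*sqrt(a) (m(a) = 3*(sqrt(2)*sqrt(a)) + a = 3*sqrt(2)*sqrt(a) + a = a + 3*sqrt(2)*sqrt(a))
j(11, -6) + m(11)*110 = 11 + (11 + 3*sqrt(2)*sqrt(11))*110 = 11 + (11 + 3*sqrt(22))*110 = 11 + (1210 + 330*sqrt(22)) = 1221 + 330*sqrt(22)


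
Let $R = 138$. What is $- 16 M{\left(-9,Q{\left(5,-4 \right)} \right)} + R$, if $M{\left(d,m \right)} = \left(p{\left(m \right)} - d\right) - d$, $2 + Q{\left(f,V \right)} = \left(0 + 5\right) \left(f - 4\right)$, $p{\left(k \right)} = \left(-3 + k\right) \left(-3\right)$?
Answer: $-150$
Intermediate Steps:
$p{\left(k \right)} = 9 - 3 k$
$Q{\left(f,V \right)} = -22 + 5 f$ ($Q{\left(f,V \right)} = -2 + \left(0 + 5\right) \left(f - 4\right) = -2 + 5 \left(-4 + f\right) = -2 + \left(-20 + 5 f\right) = -22 + 5 f$)
$M{\left(d,m \right)} = 9 - 3 m - 2 d$ ($M{\left(d,m \right)} = \left(\left(9 - 3 m\right) - d\right) - d = \left(9 - d - 3 m\right) - d = 9 - 3 m - 2 d$)
$- 16 M{\left(-9,Q{\left(5,-4 \right)} \right)} + R = - 16 \left(9 - 3 \left(-22 + 5 \cdot 5\right) - -18\right) + 138 = - 16 \left(9 - 3 \left(-22 + 25\right) + 18\right) + 138 = - 16 \left(9 - 9 + 18\right) + 138 = \left(-16\right) 18 + 138 = -288 + 138 = -150$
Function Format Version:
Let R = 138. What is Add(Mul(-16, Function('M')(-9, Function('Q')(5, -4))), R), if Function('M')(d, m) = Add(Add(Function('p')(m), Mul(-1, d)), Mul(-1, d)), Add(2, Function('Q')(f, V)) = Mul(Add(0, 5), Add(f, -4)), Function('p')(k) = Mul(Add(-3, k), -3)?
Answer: -150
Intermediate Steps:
Function('p')(k) = Add(9, Mul(-3, k))
Function('Q')(f, V) = Add(-22, Mul(5, f)) (Function('Q')(f, V) = Add(-2, Mul(Add(0, 5), Add(f, -4))) = Add(-2, Mul(5, Add(-4, f))) = Add(-2, Add(-20, Mul(5, f))) = Add(-22, Mul(5, f)))
Function('M')(d, m) = Add(9, Mul(-3, m), Mul(-2, d)) (Function('M')(d, m) = Add(Add(Add(9, Mul(-3, m)), Mul(-1, d)), Mul(-1, d)) = Add(Add(9, Mul(-1, d), Mul(-3, m)), Mul(-1, d)) = Add(9, Mul(-3, m), Mul(-2, d)))
Add(Mul(-16, Function('M')(-9, Function('Q')(5, -4))), R) = Add(Mul(-16, Add(9, Mul(-3, Add(-22, Mul(5, 5))), Mul(-2, -9))), 138) = Add(Mul(-16, Add(9, Mul(-3, Add(-22, 25)), 18)), 138) = Add(Mul(-16, Add(9, Mul(-3, 3), 18)), 138) = Add(Mul(-16, Add(9, -9, 18)), 138) = Add(Mul(-16, 18), 138) = Add(-288, 138) = -150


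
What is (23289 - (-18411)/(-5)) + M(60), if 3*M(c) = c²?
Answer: 104034/5 ≈ 20807.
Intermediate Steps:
M(c) = c²/3
(23289 - (-18411)/(-5)) + M(60) = (23289 - (-18411)/(-5)) + (⅓)*60² = (23289 - (-18411)*(-1)/5) + (⅓)*3600 = (23289 - 6137*⅗) + 1200 = (23289 - 18411/5) + 1200 = 98034/5 + 1200 = 104034/5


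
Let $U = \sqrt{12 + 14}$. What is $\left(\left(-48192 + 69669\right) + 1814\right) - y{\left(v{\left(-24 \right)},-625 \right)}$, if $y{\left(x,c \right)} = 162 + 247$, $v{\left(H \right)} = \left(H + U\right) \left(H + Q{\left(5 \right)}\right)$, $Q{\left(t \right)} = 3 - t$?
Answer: $22882$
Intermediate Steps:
$U = \sqrt{26} \approx 5.099$
$v{\left(H \right)} = \left(-2 + H\right) \left(H + \sqrt{26}\right)$ ($v{\left(H \right)} = \left(H + \sqrt{26}\right) \left(H + \left(3 - 5\right)\right) = \left(H + \sqrt{26}\right) \left(H - 2\right) = \left(H + \sqrt{26}\right) \left(-2 + H\right) = \left(-2 + H\right) \left(H + \sqrt{26}\right)$)
$y{\left(x,c \right)} = 409$
$\left(\left(-48192 + 69669\right) + 1814\right) - y{\left(v{\left(-24 \right)},-625 \right)} = \left(\left(-48192 + 69669\right) + 1814\right) - 409 = \left(21477 + 1814\right) - 409 = 23291 - 409 = 22882$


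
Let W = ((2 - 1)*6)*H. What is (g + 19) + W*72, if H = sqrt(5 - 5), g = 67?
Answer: 86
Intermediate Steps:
H = 0 (H = sqrt(0) = 0)
W = 0 (W = ((2 - 1)*6)*0 = (1*6)*0 = 6*0 = 0)
(g + 19) + W*72 = (67 + 19) + 0*72 = 86 + 0 = 86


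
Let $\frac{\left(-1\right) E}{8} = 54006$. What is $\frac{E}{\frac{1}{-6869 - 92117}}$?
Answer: $42766703328$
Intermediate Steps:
$E = -432048$ ($E = \left(-8\right) 54006 = -432048$)
$\frac{E}{\frac{1}{-6869 - 92117}} = - \frac{432048}{\frac{1}{-6869 - 92117}} = - \frac{432048}{\frac{1}{-98986}} = - \frac{432048}{- \frac{1}{98986}} = \left(-432048\right) \left(-98986\right) = 42766703328$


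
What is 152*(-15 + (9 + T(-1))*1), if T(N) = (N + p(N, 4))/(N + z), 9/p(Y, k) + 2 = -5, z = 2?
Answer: -8816/7 ≈ -1259.4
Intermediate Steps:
p(Y, k) = -9/7 (p(Y, k) = 9/(-2 - 5) = 9/(-7) = 9*(-1/7) = -9/7)
T(N) = (-9/7 + N)/(2 + N) (T(N) = (N - 9/7)/(N + 2) = (-9/7 + N)/(2 + N))
152*(-15 + (9 + T(-1))*1) = 152*(-15 + (9 + (-9/7 - 1)/(2 - 1))*1) = 152*(-15 + (9 - 16/7/1)*1) = 152*(-15 + (9 + 1*(-16/7))*1) = 152*(-15 + (9 - 16/7)*1) = 152*(-15 + (47/7)*1) = 152*(-15 + 47/7) = 152*(-58/7) = -8816/7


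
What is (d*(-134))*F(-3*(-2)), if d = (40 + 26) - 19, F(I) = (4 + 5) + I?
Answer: -94470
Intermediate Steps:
F(I) = 9 + I
d = 47 (d = 66 - 19 = 47)
(d*(-134))*F(-3*(-2)) = (47*(-134))*(9 - 3*(-2)) = -6298*(9 + 6) = -6298*15 = -94470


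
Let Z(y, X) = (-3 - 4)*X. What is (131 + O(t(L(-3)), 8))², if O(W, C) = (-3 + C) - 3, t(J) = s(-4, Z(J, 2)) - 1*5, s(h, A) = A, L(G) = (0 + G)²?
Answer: 17689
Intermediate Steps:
Z(y, X) = -7*X
L(G) = G²
t(J) = -19 (t(J) = -7*2 - 1*5 = -14 - 5 = -19)
O(W, C) = -6 + C
(131 + O(t(L(-3)), 8))² = (131 + (-6 + 8))² = (131 + 2)² = 133² = 17689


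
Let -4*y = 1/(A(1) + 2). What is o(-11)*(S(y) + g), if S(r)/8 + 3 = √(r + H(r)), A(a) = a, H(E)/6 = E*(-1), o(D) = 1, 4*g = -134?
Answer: -115/2 + 4*√15/3 ≈ -52.336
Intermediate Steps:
g = -67/2 (g = (¼)*(-134) = -67/2 ≈ -33.500)
H(E) = -6*E (H(E) = 6*(E*(-1)) = 6*(-E) = -6*E)
y = -1/12 (y = -1/(4*(1 + 2)) = -¼/3 = -¼*⅓ = -1/12 ≈ -0.083333)
S(r) = -24 + 8*√5*√(-r) (S(r) = -24 + 8*√(r - 6*r) = -24 + 8*√(-5*r) = -24 + 8*(√5*√(-r)) = -24 + 8*√5*√(-r))
o(-11)*(S(y) + g) = 1*((-24 + 8*√5*√(-1*(-1/12))) - 67/2) = 1*((-24 + 8*√5*√(1/12)) - 67/2) = 1*((-24 + 8*√5*(√3/6)) - 67/2) = 1*((-24 + 4*√15/3) - 67/2) = 1*(-115/2 + 4*√15/3) = -115/2 + 4*√15/3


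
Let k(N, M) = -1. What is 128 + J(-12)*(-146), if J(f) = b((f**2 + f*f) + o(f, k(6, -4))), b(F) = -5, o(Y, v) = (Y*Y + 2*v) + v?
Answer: 858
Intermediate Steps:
o(Y, v) = Y**2 + 3*v (o(Y, v) = (Y**2 + 2*v) + v = Y**2 + 3*v)
J(f) = -5
128 + J(-12)*(-146) = 128 - 5*(-146) = 128 + 730 = 858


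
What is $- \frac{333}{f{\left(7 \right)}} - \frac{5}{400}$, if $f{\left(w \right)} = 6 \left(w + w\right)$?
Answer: $- \frac{2227}{560} \approx -3.9768$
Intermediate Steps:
$f{\left(w \right)} = 12 w$ ($f{\left(w \right)} = 6 \cdot 2 w = 12 w$)
$- \frac{333}{f{\left(7 \right)}} - \frac{5}{400} = - \frac{333}{12 \cdot 7} - \frac{5}{400} = - \frac{333}{84} - \frac{1}{80} = \left(-333\right) \frac{1}{84} - \frac{1}{80} = - \frac{111}{28} - \frac{1}{80} = - \frac{2227}{560}$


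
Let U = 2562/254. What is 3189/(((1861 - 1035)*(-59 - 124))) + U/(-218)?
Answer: -23493671/348746699 ≈ -0.067366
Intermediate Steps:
U = 1281/127 (U = 2562*(1/254) = 1281/127 ≈ 10.087)
3189/(((1861 - 1035)*(-59 - 124))) + U/(-218) = 3189/(((1861 - 1035)*(-59 - 124))) + (1281/127)/(-218) = 3189/((826*(-183))) + (1281/127)*(-1/218) = 3189/(-151158) - 1281/27686 = 3189*(-1/151158) - 1281/27686 = -1063/50386 - 1281/27686 = -23493671/348746699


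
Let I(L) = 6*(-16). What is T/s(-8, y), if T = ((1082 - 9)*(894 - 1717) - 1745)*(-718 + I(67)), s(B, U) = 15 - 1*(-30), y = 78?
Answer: 720246736/45 ≈ 1.6005e+7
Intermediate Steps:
I(L) = -96
s(B, U) = 45 (s(B, U) = 15 + 30 = 45)
T = 720246736 (T = ((1082 - 9)*(894 - 1717) - 1745)*(-718 - 96) = (1073*(-823) - 1745)*(-814) = (-883079 - 1745)*(-814) = -884824*(-814) = 720246736)
T/s(-8, y) = 720246736/45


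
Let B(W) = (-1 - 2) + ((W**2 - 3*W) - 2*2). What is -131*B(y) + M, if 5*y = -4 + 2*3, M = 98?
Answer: 28781/25 ≈ 1151.2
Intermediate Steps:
y = 2/5 (y = (-4 + 2*3)/5 = (-4 + 6)/5 = (1/5)*2 = 2/5 ≈ 0.40000)
B(W) = -7 + W**2 - 3*W (B(W) = -3 + ((W**2 - 3*W) - 4) = -3 + (-4 + W**2 - 3*W) = -7 + W**2 - 3*W)
-131*B(y) + M = -131*(-7 + (2/5)**2 - 3*2/5) + 98 = -131*(-7 + 4/25 - 6/5) + 98 = -131*(-201/25) + 98 = 26331/25 + 98 = 28781/25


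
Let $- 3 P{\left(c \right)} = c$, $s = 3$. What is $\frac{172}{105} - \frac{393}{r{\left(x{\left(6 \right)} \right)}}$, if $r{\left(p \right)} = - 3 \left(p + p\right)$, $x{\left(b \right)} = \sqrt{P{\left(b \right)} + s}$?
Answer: $\frac{14099}{210} \approx 67.138$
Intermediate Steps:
$P{\left(c \right)} = - \frac{c}{3}$
$x{\left(b \right)} = \sqrt{3 - \frac{b}{3}}$ ($x{\left(b \right)} = \sqrt{- \frac{b}{3} + 3} = \sqrt{3 - \frac{b}{3}}$)
$r{\left(p \right)} = - 6 p$ ($r{\left(p \right)} = - 3 \cdot 2 p = - 6 p$)
$\frac{172}{105} - \frac{393}{r{\left(x{\left(6 \right)} \right)}} = \frac{172}{105} - \frac{393}{\left(-6\right) \frac{\sqrt{27 - 18}}{3}} = 172 \cdot \frac{1}{105} - \frac{393}{\left(-6\right) \frac{\sqrt{27 - 18}}{3}} = \frac{172}{105} - \frac{393}{\left(-6\right) \frac{\sqrt{9}}{3}} = \frac{172}{105} - \frac{393}{\left(-6\right) \frac{1}{3} \cdot 3} = \frac{172}{105} - \frac{393}{\left(-6\right) 1} = \frac{172}{105} - \frac{393}{-6} = \frac{172}{105} - - \frac{131}{2} = \frac{172}{105} + \frac{131}{2} = \frac{14099}{210}$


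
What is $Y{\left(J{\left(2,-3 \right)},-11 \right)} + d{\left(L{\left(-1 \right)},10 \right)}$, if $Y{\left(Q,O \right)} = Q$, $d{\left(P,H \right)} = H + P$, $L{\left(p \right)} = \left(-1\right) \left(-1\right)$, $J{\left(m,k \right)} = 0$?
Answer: $11$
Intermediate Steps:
$L{\left(p \right)} = 1$
$Y{\left(J{\left(2,-3 \right)},-11 \right)} + d{\left(L{\left(-1 \right)},10 \right)} = 0 + \left(10 + 1\right) = 0 + 11 = 11$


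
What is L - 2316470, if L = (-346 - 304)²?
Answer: -1893970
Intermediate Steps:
L = 422500 (L = (-650)² = 422500)
L - 2316470 = 422500 - 2316470 = -1893970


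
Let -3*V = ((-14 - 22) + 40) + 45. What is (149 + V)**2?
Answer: 158404/9 ≈ 17600.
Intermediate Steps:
V = -49/3 (V = -(((-14 - 22) + 40) + 45)/3 = -((-36 + 40) + 45)/3 = -(4 + 45)/3 = -1/3*49 = -49/3 ≈ -16.333)
(149 + V)**2 = (149 - 49/3)**2 = (398/3)**2 = 158404/9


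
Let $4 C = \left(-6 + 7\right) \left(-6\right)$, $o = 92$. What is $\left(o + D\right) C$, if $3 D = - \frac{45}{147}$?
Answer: $- \frac{13509}{98} \approx -137.85$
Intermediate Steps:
$D = - \frac{5}{49}$ ($D = \frac{\left(-45\right) \frac{1}{147}}{3} = \frac{1}{3} \left(- \frac{15}{49}\right) = - \frac{5}{49} \approx -0.10204$)
$C = - \frac{3}{2}$ ($C = \frac{\left(-6 + 7\right) \left(-6\right)}{4} = \frac{1 \left(-6\right)}{4} = \frac{1}{4} \left(-6\right) = - \frac{3}{2} \approx -1.5$)
$\left(o + D\right) C = \left(92 - \frac{5}{49}\right) \left(- \frac{3}{2}\right) = \frac{4503}{49} \left(- \frac{3}{2}\right) = - \frac{13509}{98}$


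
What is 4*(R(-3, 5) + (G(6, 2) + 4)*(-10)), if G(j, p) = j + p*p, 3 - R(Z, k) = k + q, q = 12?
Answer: -616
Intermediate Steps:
R(Z, k) = -9 - k (R(Z, k) = 3 - (k + 12) = 3 - (12 + k) = 3 + (-12 - k) = -9 - k)
G(j, p) = j + p²
4*(R(-3, 5) + (G(6, 2) + 4)*(-10)) = 4*((-9 - 1*5) + ((6 + 2²) + 4)*(-10)) = 4*((-9 - 5) + ((6 + 4) + 4)*(-10)) = 4*(-14 + (10 + 4)*(-10)) = 4*(-14 + 14*(-10)) = 4*(-14 - 140) = 4*(-154) = -616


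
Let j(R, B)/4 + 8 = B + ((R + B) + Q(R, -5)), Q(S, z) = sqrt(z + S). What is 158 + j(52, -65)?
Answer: -186 + 4*sqrt(47) ≈ -158.58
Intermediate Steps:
Q(S, z) = sqrt(S + z)
j(R, B) = -32 + 4*R + 4*sqrt(-5 + R) + 8*B (j(R, B) = -32 + 4*(B + ((R + B) + sqrt(R - 5))) = -32 + 4*(B + ((B + R) + sqrt(-5 + R))) = -32 + 4*(B + (B + R + sqrt(-5 + R))) = -32 + 4*(R + sqrt(-5 + R) + 2*B) = -32 + (4*R + 4*sqrt(-5 + R) + 8*B) = -32 + 4*R + 4*sqrt(-5 + R) + 8*B)
158 + j(52, -65) = 158 + (-32 + 4*52 + 4*sqrt(-5 + 52) + 8*(-65)) = 158 + (-32 + 208 + 4*sqrt(47) - 520) = 158 + (-344 + 4*sqrt(47)) = -186 + 4*sqrt(47)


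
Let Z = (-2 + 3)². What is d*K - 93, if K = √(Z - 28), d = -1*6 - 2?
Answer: -93 - 24*I*√3 ≈ -93.0 - 41.569*I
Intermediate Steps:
Z = 1 (Z = 1² = 1)
d = -8 (d = -6 - 2 = -8)
K = 3*I*√3 (K = √(1 - 28) = √(-27) = 3*I*√3 ≈ 5.1962*I)
d*K - 93 = -24*I*√3 - 93 = -93 - 24*I*√3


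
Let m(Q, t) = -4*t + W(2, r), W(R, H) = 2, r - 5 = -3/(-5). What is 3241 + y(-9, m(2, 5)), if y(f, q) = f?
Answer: 3232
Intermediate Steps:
r = 28/5 (r = 5 - 3/(-5) = 5 - 3*(-⅕) = 5 + ⅗ = 28/5 ≈ 5.6000)
m(Q, t) = 2 - 4*t (m(Q, t) = -4*t + 2 = 2 - 4*t)
3241 + y(-9, m(2, 5)) = 3241 - 9 = 3232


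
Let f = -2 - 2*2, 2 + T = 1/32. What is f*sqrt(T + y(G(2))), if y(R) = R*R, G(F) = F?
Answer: -3*sqrt(130)/4 ≈ -8.5513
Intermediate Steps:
T = -63/32 (T = -2 + 1/32 = -63/32 ≈ -1.9688)
y(R) = R**2
f = -6 (f = -2 - 4 = -6)
f*sqrt(T + y(G(2))) = -6*sqrt(-63/32 + 2**2) = -6*sqrt(-63/32 + 4) = -3*sqrt(130)/4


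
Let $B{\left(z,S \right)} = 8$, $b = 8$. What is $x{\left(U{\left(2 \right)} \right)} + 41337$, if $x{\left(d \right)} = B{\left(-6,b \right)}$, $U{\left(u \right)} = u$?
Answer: $41345$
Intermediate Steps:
$x{\left(d \right)} = 8$
$x{\left(U{\left(2 \right)} \right)} + 41337 = 8 + 41337 = 41345$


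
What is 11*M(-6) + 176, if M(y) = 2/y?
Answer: 517/3 ≈ 172.33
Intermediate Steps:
11*M(-6) + 176 = 11*(2/(-6)) + 176 = 11*(2*(-1/6)) + 176 = 11*(-1/3) + 176 = -11/3 + 176 = 517/3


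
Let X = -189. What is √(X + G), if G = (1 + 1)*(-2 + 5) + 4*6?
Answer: I*√159 ≈ 12.61*I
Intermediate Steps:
G = 30 (G = 2*3 + 24 = 6 + 24 = 30)
√(X + G) = √(-189 + 30) = √(-159) = I*√159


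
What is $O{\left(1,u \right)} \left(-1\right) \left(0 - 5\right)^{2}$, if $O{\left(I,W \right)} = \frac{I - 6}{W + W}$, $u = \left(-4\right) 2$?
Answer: $- \frac{125}{16} \approx -7.8125$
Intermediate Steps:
$u = -8$
$O{\left(I,W \right)} = \frac{-6 + I}{2 W}$
$O{\left(1,u \right)} \left(-1\right) \left(0 - 5\right)^{2} = \frac{-6 + 1}{2 \left(-8\right)} \left(-1\right) \left(0 - 5\right)^{2} = \frac{1}{2} \left(- \frac{1}{8}\right) \left(-5\right) \left(-1\right) \left(-5\right)^{2} = \frac{5}{16} \left(-1\right) 25 = \left(- \frac{5}{16}\right) 25 = - \frac{125}{16}$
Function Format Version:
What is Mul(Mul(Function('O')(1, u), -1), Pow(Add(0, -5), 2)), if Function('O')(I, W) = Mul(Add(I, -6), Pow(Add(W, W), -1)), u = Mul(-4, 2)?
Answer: Rational(-125, 16) ≈ -7.8125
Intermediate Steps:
u = -8
Function('O')(I, W) = Mul(Rational(1, 2), Pow(W, -1), Add(-6, I)) (Function('O')(I, W) = Mul(Add(-6, I), Pow(Mul(2, W), -1)) = Mul(Add(-6, I), Mul(Rational(1, 2), Pow(W, -1))) = Mul(Rational(1, 2), Pow(W, -1), Add(-6, I)))
Mul(Mul(Function('O')(1, u), -1), Pow(Add(0, -5), 2)) = Mul(Mul(Mul(Rational(1, 2), Pow(-8, -1), Add(-6, 1)), -1), Pow(Add(0, -5), 2)) = Mul(Mul(Mul(Rational(1, 2), Rational(-1, 8), -5), -1), Pow(-5, 2)) = Mul(Mul(Rational(5, 16), -1), 25) = Mul(Rational(-5, 16), 25) = Rational(-125, 16)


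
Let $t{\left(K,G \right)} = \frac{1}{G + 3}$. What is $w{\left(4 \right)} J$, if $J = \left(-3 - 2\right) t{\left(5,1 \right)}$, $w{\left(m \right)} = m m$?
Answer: $-20$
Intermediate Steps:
$t{\left(K,G \right)} = \frac{1}{3 + G}$
$w{\left(m \right)} = m^{2}$
$J = - \frac{5}{4}$ ($J = \frac{-3 - 2}{3 + 1} = - \frac{5}{4} \approx -1.25$)
$w{\left(4 \right)} J = 4^{2} \left(- \frac{5}{4}\right) = 16 \left(- \frac{5}{4}\right) = -20$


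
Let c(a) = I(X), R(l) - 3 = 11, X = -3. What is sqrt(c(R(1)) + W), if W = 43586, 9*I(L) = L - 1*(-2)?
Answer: sqrt(392273)/3 ≈ 208.77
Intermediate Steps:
R(l) = 14 (R(l) = 3 + 11 = 14)
I(L) = 2/9 + L/9 (I(L) = (L - 1*(-2))/9 = (L + 2)/9 = (2 + L)/9 = 2/9 + L/9)
c(a) = -1/9 (c(a) = 2/9 + (1/9)*(-3) = 2/9 - 1/3 = -1/9)
sqrt(c(R(1)) + W) = sqrt(-1/9 + 43586) = sqrt(392273/9) = sqrt(392273)/3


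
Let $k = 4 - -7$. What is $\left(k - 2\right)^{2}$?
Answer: $81$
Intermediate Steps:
$k = 11$ ($k = 4 + 7 = 11$)
$\left(k - 2\right)^{2} = \left(11 - 2\right)^{2} = 9^{2} = 81$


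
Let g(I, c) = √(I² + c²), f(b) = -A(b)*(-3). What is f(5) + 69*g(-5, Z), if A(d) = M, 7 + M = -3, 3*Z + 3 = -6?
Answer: -30 + 69*√34 ≈ 372.34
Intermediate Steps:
Z = -3 (Z = -1 + (⅓)*(-6) = -1 - 2 = -3)
M = -10 (M = -7 - 3 = -10)
A(d) = -10
f(b) = -30 (f(b) = -1*(-10)*(-3) = 10*(-3) = -30)
f(5) + 69*g(-5, Z) = -30 + 69*√((-5)² + (-3)²) = -30 + 69*√(25 + 9) = -30 + 69*√34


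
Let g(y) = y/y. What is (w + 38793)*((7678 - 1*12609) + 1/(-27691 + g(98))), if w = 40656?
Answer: -50929192843/130 ≈ -3.9176e+8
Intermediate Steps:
g(y) = 1
(w + 38793)*((7678 - 1*12609) + 1/(-27691 + g(98))) = (40656 + 38793)*((7678 - 1*12609) + 1/(-27691 + 1)) = 79449*((7678 - 12609) + 1/(-27690)) = 79449*(-4931 - 1/27690) = 79449*(-136539391/27690) = -50929192843/130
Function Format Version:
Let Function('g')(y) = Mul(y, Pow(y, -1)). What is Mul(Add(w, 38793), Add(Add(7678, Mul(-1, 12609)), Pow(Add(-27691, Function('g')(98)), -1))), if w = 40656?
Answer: Rational(-50929192843, 130) ≈ -3.9176e+8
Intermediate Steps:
Function('g')(y) = 1
Mul(Add(w, 38793), Add(Add(7678, Mul(-1, 12609)), Pow(Add(-27691, Function('g')(98)), -1))) = Mul(Add(40656, 38793), Add(Add(7678, Mul(-1, 12609)), Pow(Add(-27691, 1), -1))) = Mul(79449, Add(Add(7678, -12609), Pow(-27690, -1))) = Mul(79449, Add(-4931, Rational(-1, 27690))) = Mul(79449, Rational(-136539391, 27690)) = Rational(-50929192843, 130)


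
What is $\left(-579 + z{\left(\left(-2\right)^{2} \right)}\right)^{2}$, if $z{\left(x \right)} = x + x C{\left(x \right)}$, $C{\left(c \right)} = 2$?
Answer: $321489$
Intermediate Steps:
$z{\left(x \right)} = 3 x$ ($z{\left(x \right)} = x + x 2 = x + 2 x = 3 x$)
$\left(-579 + z{\left(\left(-2\right)^{2} \right)}\right)^{2} = \left(-579 + 3 \left(-2\right)^{2}\right)^{2} = \left(-579 + 3 \cdot 4\right)^{2} = \left(-579 + 12\right)^{2} = \left(-567\right)^{2} = 321489$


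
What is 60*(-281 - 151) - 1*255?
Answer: -26175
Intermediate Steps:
60*(-281 - 151) - 1*255 = 60*(-432) - 255 = -25920 - 255 = -26175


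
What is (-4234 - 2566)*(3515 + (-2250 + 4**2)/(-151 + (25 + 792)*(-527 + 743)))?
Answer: -4214409350800/176321 ≈ -2.3902e+7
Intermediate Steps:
(-4234 - 2566)*(3515 + (-2250 + 4**2)/(-151 + (25 + 792)*(-527 + 743))) = -6800*(3515 + (-2250 + 16)/(-151 + 817*216)) = -6800*(3515 - 2234/(-151 + 176472)) = -6800*(3515 - 2234/176321) = -6800*619766081/176321 = -4214409350800/176321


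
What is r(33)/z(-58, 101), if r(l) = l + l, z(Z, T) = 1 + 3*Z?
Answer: -66/173 ≈ -0.38150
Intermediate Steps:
r(l) = 2*l
r(33)/z(-58, 101) = (2*33)/(1 + 3*(-58)) = 66/(1 - 174) = 66/(-173) = 66*(-1/173) = -66/173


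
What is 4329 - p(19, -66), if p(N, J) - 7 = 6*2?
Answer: 4310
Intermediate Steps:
p(N, J) = 19 (p(N, J) = 7 + 6*2 = 7 + 12 = 19)
4329 - p(19, -66) = 4329 - 1*19 = 4329 - 19 = 4310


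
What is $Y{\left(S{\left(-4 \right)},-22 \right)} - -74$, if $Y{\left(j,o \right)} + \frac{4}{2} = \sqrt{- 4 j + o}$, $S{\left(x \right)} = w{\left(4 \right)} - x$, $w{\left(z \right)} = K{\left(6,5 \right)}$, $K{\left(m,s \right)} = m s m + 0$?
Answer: $72 + i \sqrt{758} \approx 72.0 + 27.532 i$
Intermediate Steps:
$K{\left(m,s \right)} = s m^{2}$ ($K{\left(m,s \right)} = s m^{2} + 0 = s m^{2}$)
$w{\left(z \right)} = 180$ ($w{\left(z \right)} = 5 \cdot 6^{2} = 5 \cdot 36 = 180$)
$S{\left(x \right)} = 180 - x$
$Y{\left(j,o \right)} = -2 + \sqrt{o - 4 j}$ ($Y{\left(j,o \right)} = -2 + \sqrt{- 4 j + o} = -2 + \sqrt{o - 4 j}$)
$Y{\left(S{\left(-4 \right)},-22 \right)} - -74 = \left(-2 + \sqrt{-22 - 4 \left(180 - -4\right)}\right) - -74 = \left(-2 + \sqrt{-22 - 4 \left(180 + 4\right)}\right) + 74 = \left(-2 + \sqrt{-22 - 736}\right) + 74 = \left(-2 + \sqrt{-758}\right) + 74 = \left(-2 + i \sqrt{758}\right) + 74 = 72 + i \sqrt{758}$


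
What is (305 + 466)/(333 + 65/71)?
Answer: 54741/23708 ≈ 2.3090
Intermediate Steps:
(305 + 466)/(333 + 65/71) = 771/(333 + 65*(1/71)) = 771/(333 + 65/71) = 771/(23708/71) = 771*(71/23708) = 54741/23708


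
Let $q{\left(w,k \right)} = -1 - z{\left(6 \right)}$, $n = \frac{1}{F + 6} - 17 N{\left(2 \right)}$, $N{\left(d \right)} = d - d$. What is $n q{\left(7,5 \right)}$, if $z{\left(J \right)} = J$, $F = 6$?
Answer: $- \frac{7}{12} \approx -0.58333$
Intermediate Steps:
$N{\left(d \right)} = 0$
$n = \frac{1}{12}$ ($n = \frac{1}{6 + 6} - 0 = \frac{1}{12} + 0 = \frac{1}{12} \approx 0.083333$)
$q{\left(w,k \right)} = -7$ ($q{\left(w,k \right)} = -1 - 6 = -7$)
$n q{\left(7,5 \right)} = \frac{1}{12} \left(-7\right) = - \frac{7}{12}$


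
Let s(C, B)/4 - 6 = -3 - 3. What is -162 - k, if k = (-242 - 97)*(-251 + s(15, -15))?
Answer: -85251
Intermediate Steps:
s(C, B) = 0 (s(C, B) = 24 + 4*(-3 - 3) = 24 + 4*(-6) = 24 - 24 = 0)
k = 85089 (k = (-242 - 97)*(-251 + 0) = -339*(-251) = 85089)
-162 - k = -162 - 1*85089 = -162 - 85089 = -85251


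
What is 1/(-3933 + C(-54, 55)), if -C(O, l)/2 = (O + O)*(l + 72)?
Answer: 1/23499 ≈ 4.2555e-5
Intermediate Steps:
C(O, l) = -4*O*(72 + l) (C(O, l) = -2*(O + O)*(l + 72) = -2*2*O*(72 + l) = -4*O*(72 + l))
1/(-3933 + C(-54, 55)) = 1/(-3933 - 4*(-54)*(72 + 55)) = 1/(-3933 - 4*(-54)*127) = 1/(-3933 + 27432) = 1/23499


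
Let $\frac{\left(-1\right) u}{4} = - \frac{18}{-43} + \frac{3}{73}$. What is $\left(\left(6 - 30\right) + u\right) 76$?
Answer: $- \frac{6164208}{3139} \approx -1963.7$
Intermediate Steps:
$u = - \frac{5772}{3139}$ ($u = - 4 \left(- \frac{18}{-43} + \frac{3}{73}\right) = - 4 \left(\left(-18\right) \left(- \frac{1}{43}\right) + 3 \cdot \frac{1}{73}\right) = - 4 \left(\frac{18}{43} + \frac{3}{73}\right) = \left(-4\right) \frac{1443}{3139} = - \frac{5772}{3139} \approx -1.8388$)
$\left(\left(6 - 30\right) + u\right) 76 = \left(\left(6 - 30\right) - \frac{5772}{3139}\right) 76 = \left(-24 - \frac{5772}{3139}\right) 76 = \left(- \frac{81108}{3139}\right) 76 = - \frac{6164208}{3139}$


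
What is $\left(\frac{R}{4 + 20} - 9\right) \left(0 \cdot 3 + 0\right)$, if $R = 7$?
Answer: $0$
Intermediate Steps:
$\left(\frac{R}{4 + 20} - 9\right) \left(0 \cdot 3 + 0\right) = \left(\frac{1}{4 + 20} \cdot 7 - 9\right) \left(0 \cdot 3 + 0\right) = \left(\frac{1}{24} \cdot 7 - 9\right) \left(0 + 0\right) = \left(\frac{1}{24} \cdot 7 - 9\right) 0 = \left(\frac{7}{24} - 9\right) 0 = \left(- \frac{209}{24}\right) 0 = 0$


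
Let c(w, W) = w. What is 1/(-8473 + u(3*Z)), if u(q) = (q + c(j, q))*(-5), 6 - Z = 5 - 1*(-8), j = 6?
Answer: -1/8398 ≈ -0.00011908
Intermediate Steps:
Z = -7 (Z = 6 - (5 - 1*(-8)) = 6 - (5 + 8) = 6 - 1*13 = 6 - 13 = -7)
u(q) = -30 - 5*q (u(q) = (q + 6)*(-5) = (6 + q)*(-5) = -30 - 5*q)
1/(-8473 + u(3*Z)) = 1/(-8473 + (-30 - 15*(-7))) = 1/(-8473 + (-30 - 5*(-21))) = 1/(-8473 + (-30 + 105)) = 1/(-8473 + 75) = 1/(-8398) = -1/8398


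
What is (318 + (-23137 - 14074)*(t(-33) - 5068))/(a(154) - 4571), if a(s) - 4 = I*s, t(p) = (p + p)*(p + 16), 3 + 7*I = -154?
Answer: -146834924/8021 ≈ -18306.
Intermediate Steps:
I = -157/7 (I = -3/7 + (⅐)*(-154) = -3/7 - 22 = -157/7 ≈ -22.429)
t(p) = 2*p*(16 + p) (t(p) = (2*p)*(16 + p) = 2*p*(16 + p))
a(s) = 4 - 157*s/7
(318 + (-23137 - 14074)*(t(-33) - 5068))/(a(154) - 4571) = (318 + (-23137 - 14074)*(2*(-33)*(16 - 33) - 5068))/((4 - 157/7*154) - 4571) = (318 - 37211*(2*(-33)*(-17) - 5068))/((4 - 3454) - 4571) = (318 - 37211*(1122 - 5068))/(-3450 - 4571) = (318 - 37211*(-3946))/(-8021) = (318 + 146834606)*(-1/8021) = 146834924*(-1/8021) = -146834924/8021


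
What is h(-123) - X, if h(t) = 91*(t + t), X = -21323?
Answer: -1063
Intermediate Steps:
h(t) = 182*t (h(t) = 91*(2*t) = 182*t)
h(-123) - X = 182*(-123) - 1*(-21323) = -22386 + 21323 = -1063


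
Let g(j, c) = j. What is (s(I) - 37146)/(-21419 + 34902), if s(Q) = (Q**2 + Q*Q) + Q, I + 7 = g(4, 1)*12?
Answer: -33743/13483 ≈ -2.5026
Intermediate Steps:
I = 41 (I = -7 + 4*12 = -7 + 48 = 41)
s(Q) = Q + 2*Q**2 (s(Q) = (Q**2 + Q**2) + Q = 2*Q**2 + Q = Q + 2*Q**2)
(s(I) - 37146)/(-21419 + 34902) = (41*(1 + 2*41) - 37146)/(-21419 + 34902) = (41*(1 + 82) - 37146)/13483 = (41*83 - 37146)*(1/13483) = (3403 - 37146)*(1/13483) = -33743*1/13483 = -33743/13483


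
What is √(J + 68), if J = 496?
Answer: 2*√141 ≈ 23.749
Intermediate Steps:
√(J + 68) = √(496 + 68) = √564 = 2*√141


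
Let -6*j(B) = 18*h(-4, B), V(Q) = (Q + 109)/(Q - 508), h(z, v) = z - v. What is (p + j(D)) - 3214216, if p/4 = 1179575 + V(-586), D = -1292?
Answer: 820621294/547 ≈ 1.5002e+6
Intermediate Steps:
V(Q) = (109 + Q)/(-508 + Q)
p = 2580911054/547 (p = 4*(1179575 + (109 - 586)/(-508 - 586)) = 4*(1179575 - 477/(-1094)) = 4*(1179575 - 1/1094*(-477)) = 4*(1179575 + 477/1094) = 4*(1290455527/1094) = 2580911054/547 ≈ 4.7183e+6)
j(B) = 12 + 3*B (j(B) = -3*(-4 - B) = -(-72 - 18*B)/6 = 12 + 3*B)
(p + j(D)) - 3214216 = (2580911054/547 + (12 + 3*(-1292))) - 3214216 = (2580911054/547 + (12 - 3876)) - 3214216 = (2580911054/547 - 3864) - 3214216 = 2578797446/547 - 3214216 = 820621294/547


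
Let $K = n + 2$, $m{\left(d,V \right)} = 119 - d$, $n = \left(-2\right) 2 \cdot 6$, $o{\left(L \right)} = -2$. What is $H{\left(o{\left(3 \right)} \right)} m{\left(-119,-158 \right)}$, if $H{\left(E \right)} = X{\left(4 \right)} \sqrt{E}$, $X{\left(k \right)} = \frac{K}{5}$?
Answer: $- \frac{5236 i \sqrt{2}}{5} \approx - 1481.0 i$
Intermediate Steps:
$n = -24$ ($n = \left(-4\right) 6 = -24$)
$K = -22$ ($K = -24 + 2 = -22$)
$X{\left(k \right)} = - \frac{22}{5}$
$H{\left(E \right)} = - \frac{22 \sqrt{E}}{5}$
$H{\left(o{\left(3 \right)} \right)} m{\left(-119,-158 \right)} = - \frac{22 \sqrt{-2}}{5} \left(119 - -119\right) = - \frac{22 i \sqrt{2}}{5} \left(119 + 119\right) = - \frac{22 i \sqrt{2}}{5} \cdot 238 = - \frac{5236 i \sqrt{2}}{5}$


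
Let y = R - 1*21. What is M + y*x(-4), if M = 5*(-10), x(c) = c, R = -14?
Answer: 90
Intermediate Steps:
M = -50
y = -35 (y = -14 - 1*21 = -14 - 21 = -35)
M + y*x(-4) = -50 - 35*(-4) = -50 + 140 = 90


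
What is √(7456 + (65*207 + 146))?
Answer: √21057 ≈ 145.11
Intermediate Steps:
√(7456 + (65*207 + 146)) = √(7456 + (13455 + 146)) = √(7456 + 13601) = √21057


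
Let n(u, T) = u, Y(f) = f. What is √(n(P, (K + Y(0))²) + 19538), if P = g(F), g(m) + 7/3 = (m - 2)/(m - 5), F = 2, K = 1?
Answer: √175821/3 ≈ 139.77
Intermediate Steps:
g(m) = -7/3 + (-2 + m)/(-5 + m) (g(m) = -7/3 + (m - 2)/(m - 5) = -7/3 + (-2 + m)/(-5 + m))
P = -7/3 (P = (29 - 4*2)/(3*(-5 + 2)) = (⅓)*(29 - 8)/(-3) = (⅓)*(-⅓)*21 = -7/3 ≈ -2.3333)
√(n(P, (K + Y(0))²) + 19538) = √(-7/3 + 19538) = √(58607/3) = √175821/3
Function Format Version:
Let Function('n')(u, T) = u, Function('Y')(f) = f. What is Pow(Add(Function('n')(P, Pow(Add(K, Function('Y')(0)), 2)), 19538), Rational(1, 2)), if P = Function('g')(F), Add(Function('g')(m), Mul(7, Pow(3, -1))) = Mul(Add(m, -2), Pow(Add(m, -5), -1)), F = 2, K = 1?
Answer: Mul(Rational(1, 3), Pow(175821, Rational(1, 2))) ≈ 139.77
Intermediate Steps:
Function('g')(m) = Add(Rational(-7, 3), Mul(Pow(Add(-5, m), -1), Add(-2, m))) (Function('g')(m) = Add(Rational(-7, 3), Mul(Add(m, -2), Pow(Add(m, -5), -1))) = Add(Rational(-7, 3), Mul(Add(-2, m), Pow(Add(-5, m), -1))) = Add(Rational(-7, 3), Mul(Pow(Add(-5, m), -1), Add(-2, m))))
P = Rational(-7, 3) (P = Mul(Rational(1, 3), Pow(Add(-5, 2), -1), Add(29, Mul(-4, 2))) = Mul(Rational(1, 3), Pow(-3, -1), Add(29, -8)) = Mul(Rational(1, 3), Rational(-1, 3), 21) = Rational(-7, 3) ≈ -2.3333)
Pow(Add(Function('n')(P, Pow(Add(K, Function('Y')(0)), 2)), 19538), Rational(1, 2)) = Pow(Add(Rational(-7, 3), 19538), Rational(1, 2)) = Pow(Rational(58607, 3), Rational(1, 2)) = Mul(Rational(1, 3), Pow(175821, Rational(1, 2)))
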